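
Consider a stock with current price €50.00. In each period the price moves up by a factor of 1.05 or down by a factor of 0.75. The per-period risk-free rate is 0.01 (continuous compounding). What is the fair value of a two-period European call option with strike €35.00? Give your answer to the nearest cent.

€15.81

Risk-neutral probability p = (e^0.01 − 0.75)/(1.05 − 0.75) = 0.2601/0.3000 = 0.8668
Terminal stock prices: S_uu = 55.12, S_ud = 39.38, S_dd = 28.12
Terminal payoffs (S − K): max(20.12, 0) = 20.12, max(4.375, 0) = 4.375, max(-6.875, 0) = 0
Node u (S = 52.5): V_u = e^(−0.01)·[0.8668·20.1250 + 0.1332·4.3750] = 17.8483
Node d (S = 37.5): V_d = e^(−0.01)·[0.8668·4.3750 + 0.1332·0.0000] = 3.7547
Node 0 (S = 50): V_0 = e^(−0.01)·[0.8668·17.8483 + 0.1332·3.7547] = 15.8125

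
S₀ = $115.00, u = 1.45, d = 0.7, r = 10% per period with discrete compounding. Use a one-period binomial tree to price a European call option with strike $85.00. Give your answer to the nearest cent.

$39.64

Risk-neutral probability p = (1 + 0.1 − 0.7)/(1.45 − 0.7) = 0.4000/0.7500 = 0.5333
Terminal stock prices: S_u = 166.8, S_d = 80.5
Terminal payoffs (S − K): max(81.75, 0) = 81.75, max(-4.5, 0) = 0
Node 0 (S = 115): V_0 = 1/1.1·[0.5333·81.7500 + 0.4667·0.0000] = 39.6364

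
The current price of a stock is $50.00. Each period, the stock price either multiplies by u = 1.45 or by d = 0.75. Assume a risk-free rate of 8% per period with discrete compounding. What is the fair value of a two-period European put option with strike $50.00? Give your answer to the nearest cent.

$5.24

Risk-neutral probability p = (1 + 0.08 − 0.75)/(1.45 − 0.75) = 0.3300/0.7000 = 0.4714
Terminal stock prices: S_uu = 105.1, S_ud = 54.38, S_dd = 28.12
Terminal payoffs (K − S): max(-55.12, 0) = 0, max(-4.375, 0) = 0, max(21.88, 0) = 21.88
Node u (S = 72.5): V_u = 1/1.08·[0.4714·0.0000 + 0.5286·0.0000] = 0.0000
Node d (S = 37.5): V_d = 1/1.08·[0.4714·0.0000 + 0.5286·21.8750] = 10.7060
Node 0 (S = 50): V_0 = 1/1.08·[0.4714·0.0000 + 0.5286·10.7060] = 5.2397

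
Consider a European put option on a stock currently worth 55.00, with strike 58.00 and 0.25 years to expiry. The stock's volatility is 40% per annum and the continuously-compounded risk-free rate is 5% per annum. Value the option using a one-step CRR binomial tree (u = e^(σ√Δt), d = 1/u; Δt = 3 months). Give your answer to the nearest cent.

6.64

CRR parameters: u = e^(σ√Δt) = e^(0.4·√0.25) = 1.2214, d = 1/u = 0.8187
Per-period rate: rΔt = 0.05·0.25 = 0.0125, so R = e^0.0125 = 1.0126
Risk-neutral probability p = (e^0.0125 − 0.8187)/(1.2214 − 0.8187) = 0.1938/0.4027 = 0.4814
Terminal stock prices: S_u = 67.18, S_d = 45.03
Terminal payoffs (K − S): max(-9.177, 0) = 0, max(12.97, 0) = 12.97
Node 0 (S = 55): V_0 = e^(−0.0125)·[0.4814·0.0000 + 0.5186·12.9698] = 6.6425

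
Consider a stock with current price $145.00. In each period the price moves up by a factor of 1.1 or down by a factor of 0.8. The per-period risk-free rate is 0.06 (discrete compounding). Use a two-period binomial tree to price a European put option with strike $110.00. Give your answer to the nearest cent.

$0.27

Risk-neutral probability p = (1 + 0.06 − 0.8)/(1.1 − 0.8) = 0.2600/0.3000 = 0.8667
Terminal stock prices: S_uu = 175.5, S_ud = 127.6, S_dd = 92.8
Terminal payoffs (K − S): max(-65.45, 0) = 0, max(-17.6, 0) = 0, max(17.2, 0) = 17.2
Node u (S = 159.5): V_u = 1/1.06·[0.8667·0.0000 + 0.1333·0.0000] = 0.0000
Node d (S = 116): V_d = 1/1.06·[0.8667·0.0000 + 0.1333·17.2000] = 2.1635
Node 0 (S = 145): V_0 = 1/1.06·[0.8667·0.0000 + 0.1333·2.1635] = 0.2721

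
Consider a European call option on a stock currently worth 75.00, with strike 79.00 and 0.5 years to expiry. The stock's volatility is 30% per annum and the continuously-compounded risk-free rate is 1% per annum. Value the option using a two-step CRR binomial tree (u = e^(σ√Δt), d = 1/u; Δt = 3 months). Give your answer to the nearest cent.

4.91

CRR parameters: u = e^(σ√Δt) = e^(0.3·√0.25) = 1.1618, d = 1/u = 0.8607
Per-period rate: rΔt = 0.01·0.25 = 0.0025, so R = e^0.0025 = 1.0025
Risk-neutral probability p = (e^0.0025 − 0.8607)/(1.1618 − 0.8607) = 0.1418/0.3011 = 0.4709
Terminal stock prices: S_uu = 101.2, S_ud = 75, S_dd = 55.56
Terminal payoffs (S − K): max(22.24, 0) = 22.24, max(-4, 0) = 0, max(-23.44, 0) = 0
Node u (S = 87.14): V_u = e^(−0.0025)·[0.4709·22.2394 + 0.5291·0.0000] = 10.4460
Node d (S = 64.55): V_d = e^(−0.0025)·[0.4709·0.0000 + 0.5291·0.0000] = 0.0000
Node 0 (S = 75): V_0 = e^(−0.0025)·[0.4709·10.4460 + 0.5291·0.0000] = 4.9066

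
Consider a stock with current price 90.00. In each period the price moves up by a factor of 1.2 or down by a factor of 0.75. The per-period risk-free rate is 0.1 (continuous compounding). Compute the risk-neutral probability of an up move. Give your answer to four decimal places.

p = 0.7893

Risk-neutral probability p = (e^0.1 − 0.75)/(1.2 − 0.75) = 0.3552/0.4500 = 0.7893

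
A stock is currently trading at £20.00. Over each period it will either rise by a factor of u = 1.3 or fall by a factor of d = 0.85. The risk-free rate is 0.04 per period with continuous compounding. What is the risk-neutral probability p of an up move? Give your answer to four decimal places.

p = 0.4240

Risk-neutral probability p = (e^0.04 − 0.85)/(1.3 − 0.85) = 0.1908/0.4500 = 0.4240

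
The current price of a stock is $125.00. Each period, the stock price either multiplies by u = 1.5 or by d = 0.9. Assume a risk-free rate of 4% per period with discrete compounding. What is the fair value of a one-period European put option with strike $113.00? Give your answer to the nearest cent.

Risk-neutral probability p = (1 + 0.04 − 0.9)/(1.5 − 0.9) = 0.1400/0.6000 = 0.2333
Terminal stock prices: S_u = 187.5, S_d = 112.5
Terminal payoffs (K − S): max(-74.5, 0) = 0, max(0.5, 0) = 0.5
Node 0 (S = 125): V_0 = 1/1.04·[0.2333·0.0000 + 0.7667·0.5000] = 0.3686

$0.37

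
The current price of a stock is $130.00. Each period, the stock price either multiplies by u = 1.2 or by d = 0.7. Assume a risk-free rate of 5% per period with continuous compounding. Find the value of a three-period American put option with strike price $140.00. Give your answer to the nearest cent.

Risk-neutral probability p = (e^0.05 − 0.7)/(1.2 − 0.7) = 0.3513/0.5000 = 0.7025
Terminal stock prices: S_uuu = 224.6, S_uud = 131, S_udd = 76.44, S_ddd = 44.59
Terminal payoffs (K − S): max(-84.64, 0) = 0, max(8.96, 0) = 8.96, max(63.56, 0) = 63.56, max(95.41, 0) = 95.41
Node uu (S = 187.2): continuation = e^(−0.05)·[0.7025·0.0000 + 0.2975·8.9600] = 2.5352; exercise value = 0.0000 ≤ continuation, so V_uu = 2.5352
Node ud (S = 109.2): continuation = e^(−0.05)·[0.7025·8.9600 + 0.2975·63.5600] = 23.9721; exercise value = 30.8000 > continuation, so V_ud = 30.8000 (exercise)
Node dd (S = 63.7): continuation = e^(−0.05)·[0.7025·63.5600 + 0.2975·95.4100] = 69.4721; exercise value = 76.3000 > continuation, so V_dd = 76.3000 (exercise)
Node u (S = 156): continuation = e^(−0.05)·[0.7025·2.5352 + 0.2975·30.8000] = 10.4091; exercise value = 0.0000 ≤ continuation, so V_u = 10.4091
Node d (S = 91): continuation = e^(−0.05)·[0.7025·30.8000 + 0.2975·76.3000] = 42.1721; exercise value = 49.0000 > continuation, so V_d = 49.0000 (exercise)
Node 0 (S = 130): continuation = e^(−0.05)·[0.7025·10.4091 + 0.2975·49.0000] = 20.8208; exercise value = 10.0000 ≤ continuation, so V_0 = 20.8208

$20.82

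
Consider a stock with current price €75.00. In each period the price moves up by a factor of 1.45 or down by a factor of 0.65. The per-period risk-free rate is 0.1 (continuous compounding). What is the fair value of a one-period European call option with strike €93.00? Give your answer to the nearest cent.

Risk-neutral probability p = (e^0.1 − 0.65)/(1.45 − 0.65) = 0.4552/0.8000 = 0.5690
Terminal stock prices: S_u = 108.8, S_d = 48.75
Terminal payoffs (S − K): max(15.75, 0) = 15.75, max(-44.25, 0) = 0
Node 0 (S = 75): V_0 = e^(−0.1)·[0.5690·15.7500 + 0.4310·0.0000] = 8.1084

€8.11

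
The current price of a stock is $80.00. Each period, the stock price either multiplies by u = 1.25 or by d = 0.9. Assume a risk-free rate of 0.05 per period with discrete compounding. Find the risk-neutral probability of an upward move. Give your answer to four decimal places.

p = 0.4286

Risk-neutral probability p = (1 + 0.05 − 0.9)/(1.25 − 0.9) = 0.1500/0.3500 = 0.4286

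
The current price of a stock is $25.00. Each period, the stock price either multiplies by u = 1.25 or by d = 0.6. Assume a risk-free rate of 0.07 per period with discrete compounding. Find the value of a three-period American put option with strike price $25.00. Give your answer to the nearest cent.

$3.87

Risk-neutral probability p = (1 + 0.07 − 0.6)/(1.25 − 0.6) = 0.4700/0.6500 = 0.7231
Terminal stock prices: S_uuu = 48.83, S_uud = 23.44, S_udd = 11.25, S_ddd = 5.4
Terminal payoffs (K − S): max(-23.83, 0) = 0, max(1.562, 0) = 1.562, max(13.75, 0) = 13.75, max(19.6, 0) = 19.6
Node uu (S = 39.06): continuation = 1/1.07·[0.7231·0.0000 + 0.2769·1.5625] = 0.4044; exercise value = 0.0000 ≤ continuation, so V_uu = 0.4044
Node ud (S = 18.75): continuation = 1/1.07·[0.7231·1.5625 + 0.2769·13.7500] = 4.6145; exercise value = 6.2500 > continuation, so V_ud = 6.2500 (exercise)
Node dd (S = 9): continuation = 1/1.07·[0.7231·13.7500 + 0.2769·19.6000] = 14.3645; exercise value = 16.0000 > continuation, so V_dd = 16.0000 (exercise)
Node u (S = 31.25): continuation = 1/1.07·[0.7231·0.4044 + 0.2769·6.2500] = 1.8908; exercise value = 0.0000 ≤ continuation, so V_u = 1.8908
Node d (S = 15): continuation = 1/1.07·[0.7231·6.2500 + 0.2769·16.0000] = 8.3645; exercise value = 10.0000 > continuation, so V_d = 10.0000 (exercise)
Node 0 (S = 25): continuation = 1/1.07·[0.7231·1.8908 + 0.2769·10.0000] = 3.8658; exercise value = 0.0000 ≤ continuation, so V_0 = 3.8658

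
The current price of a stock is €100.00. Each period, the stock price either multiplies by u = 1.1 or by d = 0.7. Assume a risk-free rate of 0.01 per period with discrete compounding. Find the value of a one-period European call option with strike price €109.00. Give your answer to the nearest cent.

€0.77

Risk-neutral probability p = (1 + 0.01 − 0.7)/(1.1 − 0.7) = 0.3100/0.4000 = 0.7750
Terminal stock prices: S_u = 110, S_d = 70
Terminal payoffs (S − K): max(1, 0) = 1, max(-39, 0) = 0
Node 0 (S = 100): V_0 = 1/1.01·[0.7750·1.0000 + 0.2250·0.0000] = 0.7673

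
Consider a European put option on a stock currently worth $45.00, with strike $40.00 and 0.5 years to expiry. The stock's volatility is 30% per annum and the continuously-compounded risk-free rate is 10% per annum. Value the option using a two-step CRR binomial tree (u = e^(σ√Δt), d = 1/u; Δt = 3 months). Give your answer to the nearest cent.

CRR parameters: u = e^(σ√Δt) = e^(0.3·√0.25) = 1.1618, d = 1/u = 0.8607
Per-period rate: rΔt = 0.1·0.25 = 0.025, so R = e^0.025 = 1.0253
Risk-neutral probability p = (e^0.025 − 0.8607)/(1.1618 − 0.8607) = 0.1646/0.3011 = 0.5466
Terminal stock prices: S_uu = 60.74, S_ud = 45, S_dd = 33.34
Terminal payoffs (K − S): max(-20.74, 0) = 0, max(-5, 0) = 0, max(6.663, 0) = 6.663
Node u (S = 52.28): V_u = e^(−0.025)·[0.5466·0.0000 + 0.4534·0.0000] = 0.0000
Node d (S = 38.73): V_d = e^(−0.025)·[0.5466·0.0000 + 0.4534·6.6632] = 2.9462
Node 0 (S = 45): V_0 = e^(−0.025)·[0.5466·0.0000 + 0.4534·2.9462] = 1.3027

$1.30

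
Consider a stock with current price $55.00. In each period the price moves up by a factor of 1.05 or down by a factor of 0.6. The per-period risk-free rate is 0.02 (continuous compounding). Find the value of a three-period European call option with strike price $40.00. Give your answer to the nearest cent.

$18.15

Risk-neutral probability p = (e^0.02 − 0.6)/(1.05 − 0.6) = 0.4202/0.4500 = 0.9338
Terminal stock prices: S_uuu = 63.67, S_uud = 36.38, S_udd = 20.79, S_ddd = 11.88
Terminal payoffs (S − K): max(23.67, 0) = 23.67, max(-3.617, 0) = 0, max(-19.21, 0) = 0, max(-28.12, 0) = 0
Node uu (S = 60.64): V_uu = e^(−0.02)·[0.9338·23.6694 + 0.0662·0.0000] = 21.6644
Node ud (S = 34.65): V_ud = e^(−0.02)·[0.9338·0.0000 + 0.0662·0.0000] = 0.0000
Node dd (S = 19.8): V_dd = e^(−0.02)·[0.9338·0.0000 + 0.0662·0.0000] = 0.0000
Node u (S = 57.75): V_u = e^(−0.02)·[0.9338·21.6644 + 0.0662·0.0000] = 19.8292
Node d (S = 33): V_d = e^(−0.02)·[0.9338·0.0000 + 0.0662·0.0000] = 0.0000
Node 0 (S = 55): V_0 = e^(−0.02)·[0.9338·19.8292 + 0.0662·0.0000] = 18.1495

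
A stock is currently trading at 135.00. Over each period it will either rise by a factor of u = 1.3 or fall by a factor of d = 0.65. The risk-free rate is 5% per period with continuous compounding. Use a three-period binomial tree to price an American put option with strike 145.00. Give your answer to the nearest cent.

Risk-neutral probability p = (e^0.05 − 0.65)/(1.3 − 0.65) = 0.4013/0.6500 = 0.6173
Terminal stock prices: S_uuu = 296.6, S_uud = 148.3, S_udd = 74.15, S_ddd = 37.07
Terminal payoffs (K − S): max(-151.6, 0) = 0, max(-3.298, 0) = 0, max(70.85, 0) = 70.85, max(107.9, 0) = 107.9
Node uu (S = 228.2): continuation = e^(−0.05)·[0.6173·0.0000 + 0.3827·0.0000] = 0.0000; exercise value = 0.0000 ≤ continuation, so V_uu = 0.0000
Node ud (S = 114.1): continuation = e^(−0.05)·[0.6173·0.0000 + 0.3827·70.8512] = 25.7897; exercise value = 30.9250 > continuation, so V_ud = 30.9250 (exercise)
Node dd (S = 57.04): continuation = e^(−0.05)·[0.6173·70.8512 + 0.3827·107.9256] = 80.8908; exercise value = 87.9625 > continuation, so V_dd = 87.9625 (exercise)
Node u (S = 175.5): continuation = e^(−0.05)·[0.6173·0.0000 + 0.3827·30.9250] = 11.2566; exercise value = 0.0000 ≤ continuation, so V_u = 11.2566
Node d (S = 87.75): continuation = e^(−0.05)·[0.6173·30.9250 + 0.3827·87.9625] = 50.1783; exercise value = 57.2500 > continuation, so V_d = 57.2500 (exercise)
Node 0 (S = 135): continuation = e^(−0.05)·[0.6173·11.2566 + 0.3827·57.2500] = 27.4491; exercise value = 10.0000 ≤ continuation, so V_0 = 27.4491

27.45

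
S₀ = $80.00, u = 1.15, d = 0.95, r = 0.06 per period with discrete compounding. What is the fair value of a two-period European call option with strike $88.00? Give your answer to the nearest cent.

Risk-neutral probability p = (1 + 0.06 − 0.95)/(1.15 − 0.95) = 0.1100/0.2000 = 0.5500
Terminal stock prices: S_uu = 105.8, S_ud = 87.4, S_dd = 72.2
Terminal payoffs (S − K): max(17.8, 0) = 17.8, max(-0.6, 0) = 0, max(-15.8, 0) = 0
Node u (S = 92): V_u = 1/1.06·[0.5500·17.8000 + 0.4500·0.0000] = 9.2358
Node d (S = 76): V_d = 1/1.06·[0.5500·0.0000 + 0.4500·0.0000] = 0.0000
Node 0 (S = 80): V_0 = 1/1.06·[0.5500·9.2358 + 0.4500·0.0000] = 4.7922

$4.79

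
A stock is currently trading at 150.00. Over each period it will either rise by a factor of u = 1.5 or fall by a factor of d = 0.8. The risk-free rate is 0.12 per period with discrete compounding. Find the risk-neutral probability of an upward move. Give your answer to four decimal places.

Risk-neutral probability p = (1 + 0.12 − 0.8)/(1.5 − 0.8) = 0.3200/0.7000 = 0.4571

p = 0.4571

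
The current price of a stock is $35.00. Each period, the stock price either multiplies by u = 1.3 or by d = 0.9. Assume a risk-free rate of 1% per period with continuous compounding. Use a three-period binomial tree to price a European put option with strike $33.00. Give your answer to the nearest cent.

$2.77

Risk-neutral probability p = (e^0.01 − 0.9)/(1.3 − 0.9) = 0.1101/0.4000 = 0.2751
Terminal stock prices: S_uuu = 76.89, S_uud = 53.24, S_udd = 36.86, S_ddd = 25.52
Terminal payoffs (K − S): max(-43.89, 0) = 0, max(-20.24, 0) = 0, max(-3.855, 0) = 0, max(7.485, 0) = 7.485
Node uu (S = 59.15): V_uu = e^(−0.01)·[0.2751·0.0000 + 0.7249·0.0000] = 0.0000
Node ud (S = 40.95): V_ud = e^(−0.01)·[0.2751·0.0000 + 0.7249·0.0000] = 0.0000
Node dd (S = 28.35): V_dd = e^(−0.01)·[0.2751·0.0000 + 0.7249·7.4850] = 5.3717
Node u (S = 45.5): V_u = e^(−0.01)·[0.2751·0.0000 + 0.7249·0.0000] = 0.0000
Node d (S = 31.5): V_d = e^(−0.01)·[0.2751·0.0000 + 0.7249·5.3717] = 3.8551
Node 0 (S = 35): V_0 = e^(−0.01)·[0.2751·0.0000 + 0.7249·3.8551] = 2.7666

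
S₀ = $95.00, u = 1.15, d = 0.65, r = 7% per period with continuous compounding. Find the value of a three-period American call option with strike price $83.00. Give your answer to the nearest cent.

Risk-neutral probability p = (e^0.07 − 0.65)/(1.15 − 0.65) = 0.4225/0.5000 = 0.8450
Terminal stock prices: S_uuu = 144.5, S_uud = 81.66, S_udd = 46.16, S_ddd = 26.09
Terminal payoffs (S − K): max(61.48, 0) = 61.48, max(-1.336, 0) = 0, max(-36.84, 0) = 0, max(-56.91, 0) = 0
Node uu (S = 125.6): continuation = e^(−0.07)·[0.8450·61.4831 + 0.1550·0.0000] = 48.4418; exercise value = 42.6375 ≤ continuation, so V_uu = 48.4418
Node ud (S = 71.01): continuation = e^(−0.07)·[0.8450·0.0000 + 0.1550·0.0000] = 0.0000; exercise value = 0.0000 ≤ continuation, so V_ud = 0.0000
Node dd (S = 40.14): continuation = e^(−0.07)·[0.8450·0.0000 + 0.1550·0.0000] = 0.0000; exercise value = 0.0000 ≤ continuation, so V_dd = 0.0000
Node u (S = 109.2): continuation = e^(−0.07)·[0.8450·48.4418 + 0.1550·0.0000] = 38.1667; exercise value = 26.2500 ≤ continuation, so V_u = 38.1667
Node d (S = 61.75): continuation = e^(−0.07)·[0.8450·0.0000 + 0.1550·0.0000] = 0.0000; exercise value = 0.0000 ≤ continuation, so V_d = 0.0000
Node 0 (S = 95): continuation = e^(−0.07)·[0.8450·38.1667 + 0.1550·0.0000] = 30.0711; exercise value = 12.0000 ≤ continuation, so V_0 = 30.0711

$30.07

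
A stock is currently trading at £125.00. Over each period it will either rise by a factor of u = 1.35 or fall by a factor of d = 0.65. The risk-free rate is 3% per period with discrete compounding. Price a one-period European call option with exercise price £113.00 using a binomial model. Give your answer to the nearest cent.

£29.38

Risk-neutral probability p = (1 + 0.03 − 0.65)/(1.35 − 0.65) = 0.3800/0.7000 = 0.5429
Terminal stock prices: S_u = 168.8, S_d = 81.25
Terminal payoffs (S − K): max(55.75, 0) = 55.75, max(-31.75, 0) = 0
Node 0 (S = 125): V_0 = 1/1.03·[0.5429·55.7500 + 0.4571·0.0000] = 29.3828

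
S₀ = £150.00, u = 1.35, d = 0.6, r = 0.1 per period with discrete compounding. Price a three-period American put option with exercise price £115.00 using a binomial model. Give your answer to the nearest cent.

Risk-neutral probability p = (1 + 0.1 − 0.6)/(1.35 − 0.6) = 0.5000/0.7500 = 0.6667
Terminal stock prices: S_uuu = 369.1, S_uud = 164, S_udd = 72.9, S_ddd = 32.4
Terminal payoffs (K − S): max(-254.1, 0) = 0, max(-49.03, 0) = 0, max(42.1, 0) = 42.1, max(82.6, 0) = 82.6
Node uu (S = 273.4): continuation = 1/1.1·[0.6667·0.0000 + 0.3333·0.0000] = 0.0000; exercise value = 0.0000 ≤ continuation, so V_uu = 0.0000
Node ud (S = 121.5): continuation = 1/1.1·[0.6667·0.0000 + 0.3333·42.1000] = 12.7576; exercise value = 0.0000 ≤ continuation, so V_ud = 12.7576
Node dd (S = 54): continuation = 1/1.1·[0.6667·42.1000 + 0.3333·82.6000] = 50.5455; exercise value = 61.0000 > continuation, so V_dd = 61.0000 (exercise)
Node u (S = 202.5): continuation = 1/1.1·[0.6667·0.0000 + 0.3333·12.7576] = 3.8659; exercise value = 0.0000 ≤ continuation, so V_u = 3.8659
Node d (S = 90): continuation = 1/1.1·[0.6667·12.7576 + 0.3333·61.0000] = 26.2167; exercise value = 25.0000 ≤ continuation, so V_d = 26.2167
Node 0 (S = 150): continuation = 1/1.1·[0.6667·3.8659 + 0.3333·26.2167] = 10.2874; exercise value = 0.0000 ≤ continuation, so V_0 = 10.2874

£10.29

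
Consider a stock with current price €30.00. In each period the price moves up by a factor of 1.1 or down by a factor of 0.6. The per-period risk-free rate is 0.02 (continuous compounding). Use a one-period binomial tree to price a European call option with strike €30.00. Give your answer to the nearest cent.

Risk-neutral probability p = (e^0.02 − 0.6)/(1.1 − 0.6) = 0.4202/0.5000 = 0.8404
Terminal stock prices: S_u = 33, S_d = 18
Terminal payoffs (S − K): max(3, 0) = 3, max(-12, 0) = 0
Node 0 (S = 30): V_0 = e^(−0.02)·[0.8404·3.0000 + 0.1596·0.0000] = 2.4713

€2.47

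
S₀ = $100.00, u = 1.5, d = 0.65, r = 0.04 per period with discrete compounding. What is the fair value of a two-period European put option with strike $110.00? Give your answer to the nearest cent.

$24.08

Risk-neutral probability p = (1 + 0.04 − 0.65)/(1.5 − 0.65) = 0.3900/0.8500 = 0.4588
Terminal stock prices: S_uu = 225, S_ud = 97.5, S_dd = 42.25
Terminal payoffs (K − S): max(-115, 0) = 0, max(12.5, 0) = 12.5, max(67.75, 0) = 67.75
Node u (S = 150): V_u = 1/1.04·[0.4588·0.0000 + 0.5412·12.5000] = 6.5045
Node d (S = 65): V_d = 1/1.04·[0.4588·12.5000 + 0.5412·67.7500] = 40.7692
Node 0 (S = 100): V_0 = 1/1.04·[0.4588·6.5045 + 0.5412·40.7692] = 24.0844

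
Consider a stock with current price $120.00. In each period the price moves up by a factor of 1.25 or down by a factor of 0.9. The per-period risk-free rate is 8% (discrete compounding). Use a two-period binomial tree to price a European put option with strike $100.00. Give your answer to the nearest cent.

$0.57

Risk-neutral probability p = (1 + 0.08 − 0.9)/(1.25 − 0.9) = 0.1800/0.3500 = 0.5143
Terminal stock prices: S_uu = 187.5, S_ud = 135, S_dd = 97.2
Terminal payoffs (K − S): max(-87.5, 0) = 0, max(-35, 0) = 0, max(2.8, 0) = 2.8
Node u (S = 150): V_u = 1/1.08·[0.5143·0.0000 + 0.4857·0.0000] = 0.0000
Node d (S = 108): V_d = 1/1.08·[0.5143·0.0000 + 0.4857·2.8000] = 1.2593
Node 0 (S = 120): V_0 = 1/1.08·[0.5143·0.0000 + 0.4857·1.2593] = 0.5663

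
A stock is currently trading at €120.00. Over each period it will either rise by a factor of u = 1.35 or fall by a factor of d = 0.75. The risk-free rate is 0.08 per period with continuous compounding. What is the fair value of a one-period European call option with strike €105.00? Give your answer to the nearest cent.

€29.23

Risk-neutral probability p = (e^0.08 − 0.75)/(1.35 − 0.75) = 0.3333/0.6000 = 0.5555
Terminal stock prices: S_u = 162, S_d = 90
Terminal payoffs (S − K): max(57, 0) = 57, max(-15, 0) = 0
Node 0 (S = 120): V_0 = e^(−0.08)·[0.5555·57.0000 + 0.4445·0.0000] = 29.2280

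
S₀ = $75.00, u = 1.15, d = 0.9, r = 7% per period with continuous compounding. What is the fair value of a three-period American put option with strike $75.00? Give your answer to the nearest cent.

$2.44

Risk-neutral probability p = (e^0.07 − 0.9)/(1.15 − 0.9) = 0.1725/0.2500 = 0.6900
Terminal stock prices: S_uuu = 114.1, S_uud = 89.27, S_udd = 69.86, S_ddd = 54.68
Terminal payoffs (K − S): max(-39.07, 0) = 0, max(-14.27, 0) = 0, max(5.137, 0) = 5.137, max(20.32, 0) = 20.32
Node uu (S = 99.19): continuation = e^(−0.07)·[0.6900·0.0000 + 0.3100·0.0000] = 0.0000; exercise value = 0.0000 ≤ continuation, so V_uu = 0.0000
Node ud (S = 77.62): continuation = e^(−0.07)·[0.6900·0.0000 + 0.3100·5.1375] = 1.4848; exercise value = 0.0000 ≤ continuation, so V_ud = 1.4848
Node dd (S = 60.75): continuation = e^(−0.07)·[0.6900·5.1375 + 0.3100·20.3250] = 9.1795; exercise value = 14.2500 > continuation, so V_dd = 14.2500 (exercise)
Node u (S = 86.25): continuation = e^(−0.07)·[0.6900·0.0000 + 0.3100·1.4848] = 0.4291; exercise value = 0.0000 ≤ continuation, so V_u = 0.4291
Node d (S = 67.5): continuation = e^(−0.07)·[0.6900·1.4848 + 0.3100·14.2500] = 5.0737; exercise value = 7.5000 > continuation, so V_d = 7.5000 (exercise)
Node 0 (S = 75): continuation = e^(−0.07)·[0.6900·0.4291 + 0.3100·7.5000] = 2.4437; exercise value = 0.0000 ≤ continuation, so V_0 = 2.4437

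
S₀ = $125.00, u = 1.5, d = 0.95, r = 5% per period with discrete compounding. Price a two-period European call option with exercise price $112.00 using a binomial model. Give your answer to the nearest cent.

Risk-neutral probability p = (1 + 0.05 − 0.95)/(1.5 − 0.95) = 0.1000/0.5500 = 0.1818
Terminal stock prices: S_uu = 281.2, S_ud = 178.1, S_dd = 112.8
Terminal payoffs (S − K): max(169.2, 0) = 169.2, max(66.12, 0) = 66.12, max(0.8125, 0) = 0.8125
Node u (S = 187.5): V_u = 1/1.05·[0.1818·169.2500 + 0.8182·66.1250] = 80.8333
Node d (S = 118.8): V_d = 1/1.05·[0.1818·66.1250 + 0.8182·0.8125] = 12.0833
Node 0 (S = 125): V_0 = 1/1.05·[0.1818·80.8333 + 0.8182·12.0833] = 23.4127

$23.41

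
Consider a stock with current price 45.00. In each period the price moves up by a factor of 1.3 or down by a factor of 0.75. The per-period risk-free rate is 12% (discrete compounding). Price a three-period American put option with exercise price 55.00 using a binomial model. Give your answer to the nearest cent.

Risk-neutral probability p = (1 + 0.12 − 0.75)/(1.3 − 0.75) = 0.3700/0.5500 = 0.6727
Terminal stock prices: S_uuu = 98.87, S_uud = 57.04, S_udd = 32.91, S_ddd = 18.98
Terminal payoffs (K − S): max(-43.87, 0) = 0, max(-2.038, 0) = 0, max(22.09, 0) = 22.09, max(36.02, 0) = 36.02
Node uu (S = 76.05): continuation = 1/1.12·[0.6727·0.0000 + 0.3273·0.0000] = 0.0000; exercise value = 0.0000 ≤ continuation, so V_uu = 0.0000
Node ud (S = 43.88): continuation = 1/1.12·[0.6727·0.0000 + 0.3273·22.0938] = 6.4560; exercise value = 11.1250 > continuation, so V_ud = 11.1250 (exercise)
Node dd (S = 25.31): continuation = 1/1.12·[0.6727·22.0938 + 0.3273·36.0156] = 23.7946; exercise value = 29.6875 > continuation, so V_dd = 29.6875 (exercise)
Node u (S = 58.5): continuation = 1/1.12·[0.6727·0.0000 + 0.3273·11.1250] = 3.2508; exercise value = 0.0000 ≤ continuation, so V_u = 3.2508
Node d (S = 33.75): continuation = 1/1.12·[0.6727·11.1250 + 0.3273·29.6875] = 15.3571; exercise value = 21.2500 > continuation, so V_d = 21.2500 (exercise)
Node 0 (S = 45): continuation = 1/1.12·[0.6727·3.2508 + 0.3273·21.2500] = 8.1620; exercise value = 10.0000 > continuation, so V_0 = 10.0000 (exercise)

10.00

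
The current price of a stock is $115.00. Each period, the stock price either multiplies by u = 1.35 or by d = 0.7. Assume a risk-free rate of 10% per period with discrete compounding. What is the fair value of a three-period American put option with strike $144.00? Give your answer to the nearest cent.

$29.11

Risk-neutral probability p = (1 + 0.1 − 0.7)/(1.35 − 0.7) = 0.4000/0.6500 = 0.6154
Terminal stock prices: S_uuu = 282.9, S_uud = 146.7, S_udd = 76.07, S_ddd = 39.44
Terminal payoffs (K − S): max(-138.9, 0) = 0, max(-2.711, 0) = 0, max(67.93, 0) = 67.93, max(104.6, 0) = 104.6
Node uu (S = 209.6): continuation = 1/1.1·[0.6154·0.0000 + 0.3846·0.0000] = 0.0000; exercise value = 0.0000 ≤ continuation, so V_uu = 0.0000
Node ud (S = 108.7): continuation = 1/1.1·[0.6154·0.0000 + 0.3846·67.9275] = 23.7509; exercise value = 35.3250 > continuation, so V_ud = 35.3250 (exercise)
Node dd (S = 56.35): continuation = 1/1.1·[0.6154·67.9275 + 0.3846·104.5550] = 74.5591; exercise value = 87.6500 > continuation, so V_dd = 87.6500 (exercise)
Node u (S = 155.2): continuation = 1/1.1·[0.6154·0.0000 + 0.3846·35.3250] = 12.3514; exercise value = 0.0000 ≤ continuation, so V_u = 12.3514
Node d (S = 80.5): continuation = 1/1.1·[0.6154·35.3250 + 0.3846·87.6500] = 50.4091; exercise value = 63.5000 > continuation, so V_d = 63.5000 (exercise)
Node 0 (S = 115): continuation = 1/1.1·[0.6154·12.3514 + 0.3846·63.5000] = 29.1127; exercise value = 29.0000 ≤ continuation, so V_0 = 29.1127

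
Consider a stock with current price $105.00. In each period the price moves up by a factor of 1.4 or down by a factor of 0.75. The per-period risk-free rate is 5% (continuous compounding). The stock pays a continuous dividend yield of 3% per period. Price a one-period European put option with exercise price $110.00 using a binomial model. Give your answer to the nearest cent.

Per-period risk-free factor R = e^0.05 = 1.0513; dividend-adjusted growth = e^(0.05−0.03) = 1.0202.
Risk-neutral probability p = (1.0202 − 0.75)/(1.4 − 0.75) = 0.2702/0.6500 = 0.4157
Terminal stock prices: S_u = 147, S_d = 78.75
Terminal payoffs (K − S): max(-37, 0) = 0, max(31.25, 0) = 31.25
Node 0 (S = 105): V_0 = e^(−0.05)·[0.4157·0.0000 + 0.5843·31.2500] = 17.3690

$17.37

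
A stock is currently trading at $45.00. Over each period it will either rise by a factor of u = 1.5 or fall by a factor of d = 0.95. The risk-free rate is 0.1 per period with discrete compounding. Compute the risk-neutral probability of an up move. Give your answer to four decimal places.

Risk-neutral probability p = (1 + 0.1 − 0.95)/(1.5 − 0.95) = 0.1500/0.5500 = 0.2727

p = 0.2727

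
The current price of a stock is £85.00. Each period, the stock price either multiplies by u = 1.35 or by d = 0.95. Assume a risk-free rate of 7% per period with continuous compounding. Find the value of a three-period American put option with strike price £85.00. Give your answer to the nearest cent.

Risk-neutral probability p = (e^0.07 − 0.95)/(1.35 − 0.95) = 0.1225/0.4000 = 0.3063
Terminal stock prices: S_uuu = 209.1, S_uud = 147.2, S_udd = 103.6, S_ddd = 72.88
Terminal payoffs (K − S): max(-124.1, 0) = 0, max(-62.17, 0) = 0, max(-18.56, 0) = 0, max(12.12, 0) = 12.12
Node uu (S = 154.9): continuation = e^(−0.07)·[0.3063·0.0000 + 0.6937·0.0000] = 0.0000; exercise value = 0.0000 ≤ continuation, so V_uu = 0.0000
Node ud (S = 109): continuation = e^(−0.07)·[0.3063·0.0000 + 0.6937·0.0000] = 0.0000; exercise value = 0.0000 ≤ continuation, so V_ud = 0.0000
Node dd (S = 76.71): continuation = e^(−0.07)·[0.3063·0.0000 + 0.6937·12.1231] = 7.8416; exercise value = 8.2875 > continuation, so V_dd = 8.2875 (exercise)
Node u (S = 114.8): continuation = e^(−0.07)·[0.3063·0.0000 + 0.6937·0.0000] = 0.0000; exercise value = 0.0000 ≤ continuation, so V_u = 0.0000
Node d (S = 80.75): continuation = e^(−0.07)·[0.3063·0.0000 + 0.6937·8.2875] = 5.3606; exercise value = 4.2500 ≤ continuation, so V_d = 5.3606
Node 0 (S = 85): continuation = e^(−0.07)·[0.3063·0.0000 + 0.6937·5.3606] = 3.4674; exercise value = 0.0000 ≤ continuation, so V_0 = 3.4674

£3.47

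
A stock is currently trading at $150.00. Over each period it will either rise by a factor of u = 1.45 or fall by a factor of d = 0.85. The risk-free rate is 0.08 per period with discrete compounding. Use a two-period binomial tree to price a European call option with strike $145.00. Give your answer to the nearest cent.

Risk-neutral probability p = (1 + 0.08 − 0.85)/(1.45 − 0.85) = 0.2300/0.6000 = 0.3833
Terminal stock prices: S_uu = 315.4, S_ud = 184.9, S_dd = 108.4
Terminal payoffs (S − K): max(170.4, 0) = 170.4, max(39.88, 0) = 39.88, max(-36.63, 0) = 0
Node u (S = 217.5): V_u = 1/1.08·[0.3833·170.3750 + 0.6167·39.8750] = 83.2407
Node d (S = 127.5): V_d = 1/1.08·[0.3833·39.8750 + 0.6167·0.0000] = 14.1532
Node 0 (S = 150): V_0 = 1/1.08·[0.3833·83.2407 + 0.6167·14.1532] = 37.6266

$37.63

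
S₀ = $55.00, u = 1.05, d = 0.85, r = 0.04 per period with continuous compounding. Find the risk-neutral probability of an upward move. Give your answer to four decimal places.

p = 0.9541

Risk-neutral probability p = (e^0.04 − 0.85)/(1.05 − 0.85) = 0.1908/0.2000 = 0.9541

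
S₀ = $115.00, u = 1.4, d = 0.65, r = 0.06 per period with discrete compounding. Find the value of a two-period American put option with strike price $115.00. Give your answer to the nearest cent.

Risk-neutral probability p = (1 + 0.06 − 0.65)/(1.4 − 0.65) = 0.4100/0.7500 = 0.5467
Terminal stock prices: S_uu = 225.4, S_ud = 104.7, S_dd = 48.59
Terminal payoffs (K − S): max(-110.4, 0) = 0, max(10.35, 0) = 10.35, max(66.41, 0) = 66.41
Node u (S = 161): continuation = 1/1.06·[0.5467·0.0000 + 0.4533·10.3500] = 4.4264; exercise value = 0.0000 ≤ continuation, so V_u = 4.4264
Node d (S = 74.75): continuation = 1/1.06·[0.5467·10.3500 + 0.4533·66.4125] = 33.7406; exercise value = 40.2500 > continuation, so V_d = 40.2500 (exercise)
Node 0 (S = 115): continuation = 1/1.06·[0.5467·4.4264 + 0.4533·40.2500] = 19.4966; exercise value = 0.0000 ≤ continuation, so V_0 = 19.4966

$19.50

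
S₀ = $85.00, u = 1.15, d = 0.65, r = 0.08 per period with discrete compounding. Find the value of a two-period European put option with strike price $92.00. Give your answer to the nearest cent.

$6.82

Risk-neutral probability p = (1 + 0.08 − 0.65)/(1.15 − 0.65) = 0.4300/0.5000 = 0.8600
Terminal stock prices: S_uu = 112.4, S_ud = 63.54, S_dd = 35.91
Terminal payoffs (K − S): max(-20.41, 0) = 0, max(28.46, 0) = 28.46, max(56.09, 0) = 56.09
Node u (S = 97.75): V_u = 1/1.08·[0.8600·0.0000 + 0.1400·28.4625] = 3.6896
Node d (S = 55.25): V_d = 1/1.08·[0.8600·28.4625 + 0.1400·56.0875] = 29.9352
Node 0 (S = 85): V_0 = 1/1.08·[0.8600·3.6896 + 0.1400·29.9352] = 6.8185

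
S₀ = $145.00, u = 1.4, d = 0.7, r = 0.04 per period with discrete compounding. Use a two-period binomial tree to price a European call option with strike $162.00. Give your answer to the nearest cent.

$26.65

Risk-neutral probability p = (1 + 0.04 − 0.7)/(1.4 − 0.7) = 0.3400/0.7000 = 0.4857
Terminal stock prices: S_uu = 284.2, S_ud = 142.1, S_dd = 71.05
Terminal payoffs (S − K): max(122.2, 0) = 122.2, max(-19.9, 0) = 0, max(-90.95, 0) = 0
Node u (S = 203): V_u = 1/1.04·[0.4857·122.2000 + 0.5143·0.0000] = 57.0714
Node d (S = 101.5): V_d = 1/1.04·[0.4857·0.0000 + 0.5143·0.0000] = 0.0000
Node 0 (S = 145): V_0 = 1/1.04·[0.4857·57.0714 + 0.5143·0.0000] = 26.6542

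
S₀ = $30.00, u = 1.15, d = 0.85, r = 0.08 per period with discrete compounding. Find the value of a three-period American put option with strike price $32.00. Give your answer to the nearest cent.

Risk-neutral probability p = (1 + 0.08 − 0.85)/(1.15 − 0.85) = 0.2300/0.3000 = 0.7667
Terminal stock prices: S_uuu = 45.63, S_uud = 33.72, S_udd = 24.93, S_ddd = 18.42
Terminal payoffs (K − S): max(-13.63, 0) = 0, max(-1.724, 0) = 0, max(7.074, 0) = 7.074, max(13.58, 0) = 13.58
Node uu (S = 39.67): continuation = 1/1.08·[0.7667·0.0000 + 0.2333·0.0000] = 0.0000; exercise value = 0.0000 ≤ continuation, so V_uu = 0.0000
Node ud (S = 29.32): continuation = 1/1.08·[0.7667·0.0000 + 0.2333·7.0738] = 1.5283; exercise value = 2.6750 > continuation, so V_ud = 2.6750 (exercise)
Node dd (S = 21.67): continuation = 1/1.08·[0.7667·7.0738 + 0.2333·13.5763] = 7.9546; exercise value = 10.3250 > continuation, so V_dd = 10.3250 (exercise)
Node u (S = 34.5): continuation = 1/1.08·[0.7667·0.0000 + 0.2333·2.6750] = 0.5779; exercise value = 0.0000 ≤ continuation, so V_u = 0.5779
Node d (S = 25.5): continuation = 1/1.08·[0.7667·2.6750 + 0.2333·10.3250] = 4.1296; exercise value = 6.5000 > continuation, so V_d = 6.5000 (exercise)
Node 0 (S = 30): continuation = 1/1.08·[0.7667·0.5779 + 0.2333·6.5000] = 1.8146; exercise value = 2.0000 > continuation, so V_0 = 2.0000 (exercise)

$2.00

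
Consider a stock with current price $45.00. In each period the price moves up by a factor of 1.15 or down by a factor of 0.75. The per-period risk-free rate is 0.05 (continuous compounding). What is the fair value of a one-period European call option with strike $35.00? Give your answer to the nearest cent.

Risk-neutral probability p = (e^0.05 − 0.75)/(1.15 − 0.75) = 0.3013/0.4000 = 0.7532
Terminal stock prices: S_u = 51.75, S_d = 33.75
Terminal payoffs (S − K): max(16.75, 0) = 16.75, max(-1.25, 0) = 0
Node 0 (S = 45): V_0 = e^(−0.05)·[0.7532·16.7500 + 0.2468·0.0000] = 12.0005

$12.00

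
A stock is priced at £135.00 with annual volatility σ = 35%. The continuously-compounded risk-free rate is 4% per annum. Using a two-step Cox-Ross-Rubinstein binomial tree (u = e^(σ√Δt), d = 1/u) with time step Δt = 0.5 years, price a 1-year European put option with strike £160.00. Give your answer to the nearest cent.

CRR parameters: u = e^(σ√Δt) = e^(0.35·√0.5) = 1.2808, d = 1/u = 0.7808
Per-period rate: rΔt = 0.04·0.5 = 0.02, so R = e^0.02 = 1.0202
Risk-neutral probability p = (e^0.02 − 0.7808)/(1.2808 − 0.7808) = 0.2394/0.5000 = 0.4788
Terminal stock prices: S_uu = 221.5, S_ud = 135, S_dd = 82.29
Terminal payoffs (K − S): max(-61.46, 0) = 0, max(25, 0) = 25, max(77.71, 0) = 77.71
Node u (S = 172.9): V_u = e^(−0.02)·[0.4788·0.0000 + 0.5212·25.0000] = 12.7710
Node d (S = 105.4): V_d = e^(−0.02)·[0.4788·25.0000 + 0.5212·77.7058] = 51.4292
Node 0 (S = 135): V_0 = e^(−0.02)·[0.4788·12.7710 + 0.5212·51.4292] = 32.2662

£32.27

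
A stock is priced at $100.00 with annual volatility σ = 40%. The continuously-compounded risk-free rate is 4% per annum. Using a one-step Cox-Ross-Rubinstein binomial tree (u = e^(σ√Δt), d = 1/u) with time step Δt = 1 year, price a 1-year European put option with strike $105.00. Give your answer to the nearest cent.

CRR parameters: u = e^(σ√Δt) = e^(0.4·√1) = 1.4918, d = 1/u = 0.6703
Per-period rate: rΔt = 0.04·1 = 0.04, so R = e^0.04 = 1.0408
Risk-neutral probability p = (e^0.04 − 0.6703)/(1.4918 − 0.6703) = 0.3705/0.8215 = 0.4510
Terminal stock prices: S_u = 149.2, S_d = 67.03
Terminal payoffs (K − S): max(-44.18, 0) = 0, max(37.97, 0) = 37.97
Node 0 (S = 100): V_0 = e^(−0.04)·[0.4510·0.0000 + 0.5490·37.9680] = 20.0275

$20.03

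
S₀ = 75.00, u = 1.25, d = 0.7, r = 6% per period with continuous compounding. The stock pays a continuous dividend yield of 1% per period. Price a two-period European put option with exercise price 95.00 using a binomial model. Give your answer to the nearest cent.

Per-period risk-free factor R = e^0.06 = 1.0618; dividend-adjusted growth = e^(0.06−0.01) = 1.0513.
Risk-neutral probability p = (1.0513 − 0.7)/(1.25 − 0.7) = 0.3513/0.5500 = 0.6387
Terminal stock prices: S_uu = 117.2, S_ud = 65.62, S_dd = 36.75
Terminal payoffs (K − S): max(-22.19, 0) = 0, max(29.38, 0) = 29.38, max(58.25, 0) = 58.25
Node u (S = 93.75): V_u = e^(−0.06)·[0.6387·0.0000 + 0.3613·29.3750] = 9.9958
Node d (S = 52.5): V_d = e^(−0.06)·[0.6387·29.3750 + 0.3613·58.2500] = 37.4900
Node 0 (S = 75): V_0 = e^(−0.06)·[0.6387·9.9958 + 0.3613·37.4900] = 18.7695

18.77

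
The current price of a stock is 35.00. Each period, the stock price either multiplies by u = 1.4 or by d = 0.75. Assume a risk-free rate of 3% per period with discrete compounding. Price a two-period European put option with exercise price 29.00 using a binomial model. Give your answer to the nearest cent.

2.84

Risk-neutral probability p = (1 + 0.03 − 0.75)/(1.4 − 0.75) = 0.2800/0.6500 = 0.4308
Terminal stock prices: S_uu = 68.6, S_ud = 36.75, S_dd = 19.69
Terminal payoffs (K − S): max(-39.6, 0) = 0, max(-7.75, 0) = 0, max(9.312, 0) = 9.312
Node u (S = 49): V_u = 1/1.03·[0.4308·0.0000 + 0.5692·0.0000] = 0.0000
Node d (S = 26.25): V_d = 1/1.03·[0.4308·0.0000 + 0.5692·9.3125] = 5.1466
Node 0 (S = 35): V_0 = 1/1.03·[0.4308·0.0000 + 0.5692·5.1466] = 2.8443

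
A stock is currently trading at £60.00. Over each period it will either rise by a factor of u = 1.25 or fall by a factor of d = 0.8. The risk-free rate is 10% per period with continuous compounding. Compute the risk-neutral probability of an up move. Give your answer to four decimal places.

Risk-neutral probability p = (e^0.1 − 0.8)/(1.25 − 0.8) = 0.3052/0.4500 = 0.6782

p = 0.6782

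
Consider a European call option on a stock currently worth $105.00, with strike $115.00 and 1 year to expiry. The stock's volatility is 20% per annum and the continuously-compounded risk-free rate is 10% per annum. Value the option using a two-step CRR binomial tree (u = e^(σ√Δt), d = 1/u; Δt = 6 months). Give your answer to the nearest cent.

CRR parameters: u = e^(σ√Δt) = e^(0.2·√0.5) = 1.1519, d = 1/u = 0.8681
Per-period rate: rΔt = 0.1·0.5 = 0.05, so R = e^0.05 = 1.0513
Risk-neutral probability p = (e^0.05 − 0.8681)/(1.1519 − 0.8681) = 0.1831/0.2838 = 0.6454
Terminal stock prices: S_uu = 139.3, S_ud = 105, S_dd = 79.13
Terminal payoffs (S − K): max(24.32, 0) = 24.32, max(-10, 0) = 0, max(-35.87, 0) = 0
Node u (S = 121): V_u = e^(−0.05)·[0.6454·24.3241 + 0.3546·0.0000] = 14.9325
Node d (S = 91.15): V_d = e^(−0.05)·[0.6454·0.0000 + 0.3546·0.0000] = 0.0000
Node 0 (S = 105): V_0 = e^(−0.05)·[0.6454·14.9325 + 0.3546·0.0000] = 9.1670

$9.17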